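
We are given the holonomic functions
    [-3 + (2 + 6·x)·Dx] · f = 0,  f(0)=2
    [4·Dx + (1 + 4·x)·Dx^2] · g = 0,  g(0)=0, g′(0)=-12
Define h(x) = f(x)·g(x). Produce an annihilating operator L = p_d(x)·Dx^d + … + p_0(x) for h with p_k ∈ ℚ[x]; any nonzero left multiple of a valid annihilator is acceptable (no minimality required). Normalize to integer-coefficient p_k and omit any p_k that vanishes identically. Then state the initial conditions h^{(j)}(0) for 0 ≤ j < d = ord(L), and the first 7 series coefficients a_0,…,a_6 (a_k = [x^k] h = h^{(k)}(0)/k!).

f: a_k = 2, 3, -9/4, 27/8, -405/64, 1701/128, -15309/512, …
g: a_k = 0, -12, 24, -64, 192, -3072/5, 2048, …
L₀ := L_f ⊗_s L_g (sym. prod.), ord ≤ 2.
L = (3 + 36·x) + (4 + 12·x)·Dx + (4 + 40·x + 132·x^2 + 144·x^3)·Dx^2  (order 2).
h: a_k = 0, -24, 12, -29, 195/2, -28149/80, 206953/160, …
ICs: h(0) = 0, h′(0) = -24.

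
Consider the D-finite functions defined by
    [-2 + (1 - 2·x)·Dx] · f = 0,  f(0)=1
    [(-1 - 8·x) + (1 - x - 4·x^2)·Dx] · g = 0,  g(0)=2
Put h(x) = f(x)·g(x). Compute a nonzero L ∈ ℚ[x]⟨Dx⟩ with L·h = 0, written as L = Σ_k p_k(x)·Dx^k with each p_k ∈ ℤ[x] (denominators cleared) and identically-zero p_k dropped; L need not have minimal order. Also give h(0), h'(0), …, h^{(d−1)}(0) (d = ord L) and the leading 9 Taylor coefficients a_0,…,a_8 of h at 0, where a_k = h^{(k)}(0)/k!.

L = (-3 - 4·x + 24·x^2) + (1 - 3·x - 2·x^2 + 8·x^3)·Dx  (order 1).
h: a_k = 2, 6, 22, 62, 182, 494, 1350, 3582, 9494, …
ICs: h(0) = 2.

f: a_k = 1, 2, 4, 8, 16, 32, 64, 128, 256, …
g: a_k = 2, 2, 10, 18, 58, 130, 362, 882, 2330, …
f·g: L₀ = L_f ⊗_s L_g, ord ≤ 1·1.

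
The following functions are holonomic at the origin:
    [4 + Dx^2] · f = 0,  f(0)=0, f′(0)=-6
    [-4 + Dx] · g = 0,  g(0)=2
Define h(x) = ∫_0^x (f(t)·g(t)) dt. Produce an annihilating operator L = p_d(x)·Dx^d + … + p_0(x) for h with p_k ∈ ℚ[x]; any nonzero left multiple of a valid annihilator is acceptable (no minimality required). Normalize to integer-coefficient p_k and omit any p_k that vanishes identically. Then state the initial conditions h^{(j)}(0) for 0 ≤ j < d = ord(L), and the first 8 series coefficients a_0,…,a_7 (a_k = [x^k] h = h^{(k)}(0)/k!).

L = 20·Dx - 8·Dx^2 + Dx^3  (order 3).
h: a_k = 0, 0, -6, -16, -22, -96/5, -164/15, -352/105, …
ICs: h(0) = 0, h′(0) = 0, h′′(0) = -12.

f: a_k = 0, -6, 0, 4, 0, -4/5, 0, 8/105, …
g: a_k = 2, 8, 16, 64/3, 64/3, 256/15, 512/45, 2048/315, …
L₀ := L_f ⊗_s L_g (sym. prod.), ord ≤ 2.
Integrate: L := L₀·Dx.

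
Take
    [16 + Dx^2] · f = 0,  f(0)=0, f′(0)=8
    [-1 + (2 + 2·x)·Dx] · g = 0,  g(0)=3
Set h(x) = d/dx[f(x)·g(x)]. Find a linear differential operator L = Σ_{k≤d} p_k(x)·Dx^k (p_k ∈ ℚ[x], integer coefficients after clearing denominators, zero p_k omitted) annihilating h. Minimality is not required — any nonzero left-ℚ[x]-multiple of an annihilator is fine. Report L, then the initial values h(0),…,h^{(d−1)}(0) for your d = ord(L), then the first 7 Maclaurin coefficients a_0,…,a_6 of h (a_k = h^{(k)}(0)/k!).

f: a_k = 0, 8, 0, -64/3, 0, 256/15, 0, …
g: a_k = 3, 3/2, -3/8, 3/16, -15/128, 21/256, -63/1024, …
h₀=f·g: eliminate ⇒ L₀, order ≤ 2·1.
h=h₀': d/dx-closure on L₀ ⇒ L.
L = (4733 + 17664·x + 25216·x^2 + 16384·x^3 + 4096·x^4) + (-244 - 756·x - 768·x^2 - 256·x^3)·Dx + (268 + 1048·x + 1548·x^2 + 1024·x^3 + 256·x^4)·Dx^2  (order 2).
h: a_k = 24, 24, -201, -122, 4661/16, 10683/80, -64235/384, …
ICs: h(0) = 24, h′(0) = 24.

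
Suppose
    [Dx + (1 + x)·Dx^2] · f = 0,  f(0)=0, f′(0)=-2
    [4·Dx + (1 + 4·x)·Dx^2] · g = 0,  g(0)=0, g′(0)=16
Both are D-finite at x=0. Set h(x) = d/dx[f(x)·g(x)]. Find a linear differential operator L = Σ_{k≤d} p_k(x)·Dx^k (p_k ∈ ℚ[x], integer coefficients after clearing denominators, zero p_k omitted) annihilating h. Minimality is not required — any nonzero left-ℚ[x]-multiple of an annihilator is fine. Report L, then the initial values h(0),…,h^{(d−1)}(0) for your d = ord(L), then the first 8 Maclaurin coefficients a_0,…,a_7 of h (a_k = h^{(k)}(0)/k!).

f: a_k = 0, -2, 1, -2/3, 1/2, -2/5, 1/3, -2/7, …
g: a_k = 0, 16, -32, 256/3, -256, 4096/5, -8192/3, 65536/7, …
f·g: L₀ = L_f ⊗_s L_g, ord ≤ 2·2.
h₀' ⇒ L via d/dx closure of L₀.
L = (136 + 320·x + 256·x^2) + (290 + 1464·x + 2400·x^2 + 1280·x^3)·Dx + (92 + 740·x + 1992·x^2 + 2240·x^3 + 896·x^4)·Dx^2 + (5 + 58·x + 245·x^2 + 464·x^3 + 400·x^4 + 128·x^5)·Dx^3  (order 3).
h: a_k = 0, -64, 240, -2560/3, 9400/3, -177632/15, 45584, -6210048/35, …
ICs: h(0) = 0, h′(0) = -64, h′′(0) = 480.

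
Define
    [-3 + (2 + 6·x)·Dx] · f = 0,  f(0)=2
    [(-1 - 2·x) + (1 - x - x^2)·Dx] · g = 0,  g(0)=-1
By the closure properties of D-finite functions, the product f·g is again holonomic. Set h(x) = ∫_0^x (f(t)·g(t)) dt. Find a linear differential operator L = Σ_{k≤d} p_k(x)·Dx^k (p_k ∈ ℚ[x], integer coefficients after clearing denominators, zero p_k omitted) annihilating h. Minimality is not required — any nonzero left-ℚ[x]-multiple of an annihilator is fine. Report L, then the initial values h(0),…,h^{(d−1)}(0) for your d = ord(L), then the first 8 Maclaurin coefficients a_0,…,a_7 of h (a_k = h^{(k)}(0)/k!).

f: a_k = 2, 3, -9/4, 27/8, -405/64, 1701/128, -15309/512, 72171/1024, …
g: a_k = -1, -1, -2, -3, -5, -8, -13, -21, …
Product ⇒ symmetric product L₀, ord ≤ 1.
Integrate: L := L₀·Dx.
L = (5 + 7·x + 9·x^2)·Dx + (-2 - 4·x + 8·x^2 + 6·x^3)·Dx^2  (order 2).
h: a_k = 0, -2, -5/2, -19/12, -105/32, -739/320, -4859/768, -10039/3584, …
ICs: h(0) = 0, h′(0) = -2.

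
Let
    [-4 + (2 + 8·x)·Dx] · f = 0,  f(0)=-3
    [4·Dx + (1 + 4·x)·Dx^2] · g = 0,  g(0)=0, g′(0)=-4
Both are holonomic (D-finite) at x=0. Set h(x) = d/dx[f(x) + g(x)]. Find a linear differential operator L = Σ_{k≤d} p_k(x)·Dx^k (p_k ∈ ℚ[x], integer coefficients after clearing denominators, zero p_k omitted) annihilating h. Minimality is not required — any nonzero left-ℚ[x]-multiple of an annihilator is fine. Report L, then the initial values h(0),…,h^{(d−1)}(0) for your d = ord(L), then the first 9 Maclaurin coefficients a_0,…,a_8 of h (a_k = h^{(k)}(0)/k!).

L = 8 + (10 + 40·x)·Dx + (1 + 8·x + 16·x^2)·Dx^2  (order 2).
h: a_k = -10, 28, -100, 376, -1444, 5608, -21928, 86128, -339364, …
ICs: h(0) = -10, h′(0) = 28.

f: a_k = -3, -6, 6, -12, 30, -84, 252, -792, 2574, …
g: a_k = 0, -4, 8, -64/3, 64, -1024/5, 2048/3, -16384/7, 8192, …
Weyl lclm of L_f,L_g ⇒ L₀ (ord ≤ 3).
Derive L from L₀ (diff closure).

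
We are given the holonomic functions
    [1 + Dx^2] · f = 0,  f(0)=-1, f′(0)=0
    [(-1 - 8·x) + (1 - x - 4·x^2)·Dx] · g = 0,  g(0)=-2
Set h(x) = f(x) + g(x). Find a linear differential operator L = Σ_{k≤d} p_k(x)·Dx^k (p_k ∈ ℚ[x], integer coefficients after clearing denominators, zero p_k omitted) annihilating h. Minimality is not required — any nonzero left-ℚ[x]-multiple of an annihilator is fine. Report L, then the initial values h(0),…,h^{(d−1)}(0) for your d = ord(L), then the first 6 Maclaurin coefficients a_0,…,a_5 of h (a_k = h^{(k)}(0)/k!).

L = (-55 - 486·x - 553·x^2 - 1488·x^3 - 80·x^4 - 128·x^5) + (11 + 11·x + 23·x^2 - 169·x^3 - 348·x^4 - 48·x^5 - 64·x^6)·Dx + (-55 - 486·x - 553·x^2 - 1488·x^3 - 80·x^4 - 128·x^5)·Dx^2 + (11 + 11·x + 23·x^2 - 169·x^3 - 348·x^4 - 48·x^5 - 64·x^6)·Dx^3  (order 3).
h: a_k = -3, -2, -19/2, -18, -1393/24, -130, …
ICs: h(0) = -3, h′(0) = -2, h′′(0) = -19.

f: a_k = -1, 0, 1/2, 0, -1/24, 0, …
g: a_k = -2, -2, -10, -18, -58, -130, …
h₀=f+g: left-lcm gives L₀, ord ≤ 3.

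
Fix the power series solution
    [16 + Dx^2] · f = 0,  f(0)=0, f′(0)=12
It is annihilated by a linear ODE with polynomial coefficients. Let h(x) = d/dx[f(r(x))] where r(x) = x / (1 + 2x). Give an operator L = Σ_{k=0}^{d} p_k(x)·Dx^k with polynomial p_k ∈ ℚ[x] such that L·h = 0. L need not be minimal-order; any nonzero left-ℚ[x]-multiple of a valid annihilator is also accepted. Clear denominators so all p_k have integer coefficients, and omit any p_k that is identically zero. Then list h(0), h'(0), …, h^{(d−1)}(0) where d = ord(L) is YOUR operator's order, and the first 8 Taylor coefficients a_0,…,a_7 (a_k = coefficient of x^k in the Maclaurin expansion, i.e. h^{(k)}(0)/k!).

f: a_k = 0, 12, 0, -32, 0, 128/5, 0, -1024/105, …
Change of var in L_f (x↦r) gives L₀.
Differentiate: ansatz ord ≤ ord L₀ ⇒ L.
L = (40 + 96·x + 96·x^2) + (12 + 72·x + 144·x^2 + 96·x^3)·Dx + (1 + 8·x + 24·x^2 + 32·x^3 + 16·x^4)·Dx^2  (order 2).
h: a_k = 12, -48, 48, 384, -2752, 11520, -565504/15, 1552384/15, …
ICs: h(0) = 12, h′(0) = -48.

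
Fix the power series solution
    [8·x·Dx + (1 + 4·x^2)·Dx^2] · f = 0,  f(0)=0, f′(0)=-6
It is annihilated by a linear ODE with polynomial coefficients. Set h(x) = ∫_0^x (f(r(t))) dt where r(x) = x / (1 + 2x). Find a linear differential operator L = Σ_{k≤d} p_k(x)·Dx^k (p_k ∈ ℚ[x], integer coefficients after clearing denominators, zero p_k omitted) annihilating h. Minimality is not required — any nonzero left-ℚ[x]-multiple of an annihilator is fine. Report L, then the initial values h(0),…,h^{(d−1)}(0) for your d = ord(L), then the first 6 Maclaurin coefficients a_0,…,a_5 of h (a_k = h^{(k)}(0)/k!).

f: a_k = 0, -6, 0, 8, 0, -96/5, …
Change of var in L_f (x↦r) gives L₀.
Integrate: L := L₀·Dx.
L = (4 + 16·x)·Dx^2 + (1 + 4·x + 8·x^2)·Dx^3  (order 3).
h: a_k = 0, 0, -3, 4, -4, 0, …
ICs: h(0) = 0, h′(0) = 0, h′′(0) = -6.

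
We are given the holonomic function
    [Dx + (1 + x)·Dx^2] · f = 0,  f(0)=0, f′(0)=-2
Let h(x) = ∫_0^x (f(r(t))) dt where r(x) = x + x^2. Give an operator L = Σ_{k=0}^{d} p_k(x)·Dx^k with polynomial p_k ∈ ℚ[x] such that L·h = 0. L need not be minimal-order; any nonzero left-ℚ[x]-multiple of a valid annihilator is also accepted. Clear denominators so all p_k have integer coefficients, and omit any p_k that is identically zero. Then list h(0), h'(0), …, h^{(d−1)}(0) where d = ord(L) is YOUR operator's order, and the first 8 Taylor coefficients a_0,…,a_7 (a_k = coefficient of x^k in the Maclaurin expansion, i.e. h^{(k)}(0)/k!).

f: a_k = 0, -2, 1, -2/3, 1/2, -2/5, 1/3, -2/7, …
f∘r: x↦r, Dx↦Dx/r' in L_f ⇒ L₀.
h=∫₀ˣh₀: take L = L₀·Dx.
L = (-1 + 2·x + 2·x^2)·Dx^2 + (1 + 3·x + 3·x^2 + 2·x^3)·Dx^3  (order 3).
h: a_k = 0, 0, -1, -1/3, 1/3, -1/10, -1/15, 2/21, …
ICs: h(0) = 0, h′(0) = 0, h′′(0) = -2.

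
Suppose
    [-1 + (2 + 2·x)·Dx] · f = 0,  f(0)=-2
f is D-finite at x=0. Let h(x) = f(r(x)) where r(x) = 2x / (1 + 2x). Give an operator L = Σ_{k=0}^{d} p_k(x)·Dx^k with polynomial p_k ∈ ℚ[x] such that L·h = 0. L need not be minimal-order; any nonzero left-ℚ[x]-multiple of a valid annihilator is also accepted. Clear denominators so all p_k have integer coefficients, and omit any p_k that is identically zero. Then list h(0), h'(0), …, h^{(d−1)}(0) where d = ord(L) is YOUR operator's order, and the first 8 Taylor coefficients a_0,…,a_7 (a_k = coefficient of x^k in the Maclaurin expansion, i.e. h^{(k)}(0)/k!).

f: a_k = -2, -1, 1/4, -1/8, 5/64, -7/128, 21/512, -33/1024, …
h₀=f(r): pull back L_f along r ⇒ L₀.
L = -1 + (1 + 6·x + 8·x^2)·Dx  (order 1).
h: a_k = -2, -2, 5, -13, 141/4, -399/4, 2353/8, -7205/8, …
ICs: h(0) = -2.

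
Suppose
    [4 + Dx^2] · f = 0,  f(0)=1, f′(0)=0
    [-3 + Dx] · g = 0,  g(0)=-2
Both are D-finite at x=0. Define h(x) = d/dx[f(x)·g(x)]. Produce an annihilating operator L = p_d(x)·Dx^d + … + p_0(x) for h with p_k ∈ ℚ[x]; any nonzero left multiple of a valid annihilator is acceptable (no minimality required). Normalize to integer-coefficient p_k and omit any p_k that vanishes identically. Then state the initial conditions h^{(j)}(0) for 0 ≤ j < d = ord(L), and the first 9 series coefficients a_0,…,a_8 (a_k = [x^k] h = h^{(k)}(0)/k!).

L = 13 - 6·Dx + Dx^2  (order 2).
h: a_k = -6, -10, 9, 119/3, 199/4, 407/12, 1483/120, 239/2520, -6267/2240, …
ICs: h(0) = -6, h′(0) = -10.

f: a_k = 1, 0, -2, 0, 2/3, 0, -4/45, 0, 2/315, …
g: a_k = -2, -6, -9, -9, -27/4, -81/20, -81/40, -243/280, -729/2240, …
f·g: L₀ = L_f ⊗_s L_g, ord ≤ 2·1.
Differentiate: ansatz ord ≤ ord L₀ ⇒ L.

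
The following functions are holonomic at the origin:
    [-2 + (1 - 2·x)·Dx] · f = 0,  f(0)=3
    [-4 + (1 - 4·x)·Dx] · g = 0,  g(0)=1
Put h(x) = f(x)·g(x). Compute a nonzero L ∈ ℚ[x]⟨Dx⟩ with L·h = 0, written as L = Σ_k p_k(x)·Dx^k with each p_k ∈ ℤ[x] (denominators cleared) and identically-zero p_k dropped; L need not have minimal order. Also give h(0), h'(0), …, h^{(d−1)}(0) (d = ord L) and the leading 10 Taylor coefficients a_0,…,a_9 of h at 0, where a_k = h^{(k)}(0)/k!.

L = (-6 + 16·x) + (1 - 6·x + 8·x^2)·Dx  (order 1).
h: a_k = 3, 18, 84, 360, 1488, 6048, 24384, 97920, 392448, 1571328, …
ICs: h(0) = 3.

f: a_k = 3, 6, 12, 24, 48, 96, 192, 384, 768, 1536, …
g: a_k = 1, 4, 16, 64, 256, 1024, 4096, 16384, 65536, 262144, …
f·g: L₀ = L_f ⊗_s L_g, ord ≤ 1·1.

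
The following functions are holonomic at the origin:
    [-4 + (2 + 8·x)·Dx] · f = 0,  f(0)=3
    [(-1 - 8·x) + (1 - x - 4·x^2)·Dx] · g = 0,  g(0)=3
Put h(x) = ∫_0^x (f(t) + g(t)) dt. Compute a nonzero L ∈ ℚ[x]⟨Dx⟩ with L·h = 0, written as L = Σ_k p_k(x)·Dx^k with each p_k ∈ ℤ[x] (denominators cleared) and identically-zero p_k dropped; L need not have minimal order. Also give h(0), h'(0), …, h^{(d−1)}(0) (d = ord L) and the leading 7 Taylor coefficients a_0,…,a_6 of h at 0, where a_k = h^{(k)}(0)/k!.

f: a_k = 3, 6, -6, 12, -30, 84, -252, …
g: a_k = 3, 3, 15, 27, 87, 195, 543, …
f+g: L₀ = lclm(L_f,L_g), ord ≤ 1+1.
h=∫₀ˣh₀: take L = L₀·Dx.
L = (24 + 156·x + 336·x^2 + 640·x^3)·Dx + (-14 - 96·x - 420·x^2 - 1184·x^3 - 1600·x^4)·Dx^2 + (-1 + 11·x + 90·x^2 + 24·x^3 - 544·x^4 - 640·x^5)·Dx^3  (order 3).
h: a_k = 0, 6, 9/2, 3, 39/4, 57/5, 93/2, …
ICs: h(0) = 0, h′(0) = 6, h′′(0) = 9.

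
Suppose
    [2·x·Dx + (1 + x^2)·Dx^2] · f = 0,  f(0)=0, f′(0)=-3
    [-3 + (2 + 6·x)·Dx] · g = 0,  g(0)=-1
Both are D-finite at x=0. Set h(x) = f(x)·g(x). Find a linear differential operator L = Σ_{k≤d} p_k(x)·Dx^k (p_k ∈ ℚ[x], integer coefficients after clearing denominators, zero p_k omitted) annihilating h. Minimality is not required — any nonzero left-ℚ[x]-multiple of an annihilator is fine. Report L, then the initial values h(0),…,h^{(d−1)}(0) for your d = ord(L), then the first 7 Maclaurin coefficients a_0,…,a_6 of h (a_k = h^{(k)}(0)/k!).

f: a_k = 0, -3, 0, 1, 0, -3/5, 0, …
g: a_k = -1, -3/2, 9/8, -27/16, 405/128, -1701/256, 15309/1024, …
Product ⇒ symmetric product L₀, ord ≤ 2.
L = (27 - 12·x - 9·x^2) + (-12 - 28·x + 36·x^2 + 36·x^3)·Dx + (4 + 24·x + 40·x^2 + 24·x^3 + 36·x^4)·Dx^2  (order 2).
h: a_k = 0, 3, 9/2, -35/8, 57/16, -4971/640, 24507/1280, …
ICs: h(0) = 0, h′(0) = 3.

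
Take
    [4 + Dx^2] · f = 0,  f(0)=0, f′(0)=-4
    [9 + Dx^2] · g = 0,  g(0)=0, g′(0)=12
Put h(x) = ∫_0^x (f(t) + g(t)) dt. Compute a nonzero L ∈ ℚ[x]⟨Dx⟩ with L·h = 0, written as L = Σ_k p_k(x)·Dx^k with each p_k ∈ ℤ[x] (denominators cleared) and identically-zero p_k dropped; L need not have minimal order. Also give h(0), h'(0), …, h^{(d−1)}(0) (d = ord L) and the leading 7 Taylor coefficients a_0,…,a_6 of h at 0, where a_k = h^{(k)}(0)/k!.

L = 36·Dx + 13·Dx^3 + Dx^5  (order 5).
h: a_k = 0, 0, 4, 0, -23/6, 0, 227/180, …
ICs: h(0) = 0, h′(0) = 0, h′′(0) = 8, h′′′(0) = 0, h′′′′(0) = -92.

f: a_k = 0, -4, 0, 8/3, 0, -8/15, 0, …
g: a_k = 0, 12, 0, -18, 0, 81/10, 0, …
Weyl lclm of L_f,L_g ⇒ L₀ (ord ≤ 4).
h=∫h₀ ⇒ L = L₀·Dx.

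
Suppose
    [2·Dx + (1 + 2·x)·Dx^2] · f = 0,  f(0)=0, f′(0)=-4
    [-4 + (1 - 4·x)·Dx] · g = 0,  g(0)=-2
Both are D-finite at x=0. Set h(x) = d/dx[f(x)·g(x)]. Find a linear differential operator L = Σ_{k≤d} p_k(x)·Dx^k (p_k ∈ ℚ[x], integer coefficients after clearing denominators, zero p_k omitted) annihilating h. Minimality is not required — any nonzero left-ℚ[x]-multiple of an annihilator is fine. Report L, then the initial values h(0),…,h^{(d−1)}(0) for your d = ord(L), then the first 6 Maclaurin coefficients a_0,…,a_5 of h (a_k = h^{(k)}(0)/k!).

L = 32 + (8 + 40·x)·Dx + (-1 + 2·x + 8·x^2)·Dx^2  (order 2).
h: a_k = 8, 48, 320, 4928/3, 25024/3, 198912/5, …
ICs: h(0) = 8, h′(0) = 48.

f: a_k = 0, -4, 4, -16/3, 8, -64/5, …
g: a_k = -2, -8, -32, -128, -512, -2048, …
Product ⇒ symmetric product L₀, ord ≤ 2.
h₀' ⇒ L via d/dx closure of L₀.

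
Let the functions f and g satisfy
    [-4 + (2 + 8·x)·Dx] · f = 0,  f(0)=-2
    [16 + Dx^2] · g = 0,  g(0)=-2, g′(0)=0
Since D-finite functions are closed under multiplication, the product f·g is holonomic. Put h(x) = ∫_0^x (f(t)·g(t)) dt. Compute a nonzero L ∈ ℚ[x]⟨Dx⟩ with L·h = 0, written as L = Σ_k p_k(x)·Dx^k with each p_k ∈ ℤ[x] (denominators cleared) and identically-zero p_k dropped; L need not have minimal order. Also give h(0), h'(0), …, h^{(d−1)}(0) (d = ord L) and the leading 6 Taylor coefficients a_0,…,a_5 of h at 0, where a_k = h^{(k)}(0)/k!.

L = (28 + 128·x + 256·x^2)·Dx + (-4 - 16·x)·Dx^2 + (1 + 8·x + 16·x^2)·Dx^3  (order 3).
h: a_k = 0, 4, 4, -40/3, -12, 40/3, …
ICs: h(0) = 0, h′(0) = 4, h′′(0) = 8.

f: a_k = -2, -4, 4, -8, 20, -56, …
g: a_k = -2, 0, 16, 0, -64/3, 0, …
Product ⇒ symmetric product L₀, ord ≤ 2.
∫: right-multiply L₀ by Dx.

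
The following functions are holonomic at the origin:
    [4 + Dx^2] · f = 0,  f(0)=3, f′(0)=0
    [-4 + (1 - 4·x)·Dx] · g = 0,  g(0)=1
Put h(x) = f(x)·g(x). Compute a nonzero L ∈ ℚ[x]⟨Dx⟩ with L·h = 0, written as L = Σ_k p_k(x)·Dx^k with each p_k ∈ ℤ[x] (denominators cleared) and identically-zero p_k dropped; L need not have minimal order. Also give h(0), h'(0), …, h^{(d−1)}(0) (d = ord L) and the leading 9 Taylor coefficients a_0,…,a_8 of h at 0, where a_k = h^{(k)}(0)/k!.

f: a_k = 3, 0, -6, 0, 2, 0, -4/15, 0, 2/105, …
g: a_k = 1, 4, 16, 64, 256, 1024, 4096, 16384, 65536, …
Sym-product of L_f,L_g gives L₀ (≤ ord 2).
L = (-4 + 16·x) + 8·Dx + (-1 + 4·x)·Dx^2  (order 2).
h: a_k = 3, 12, 42, 168, 674, 2696, 161756/15, 647024/15, 18116674/105, …
ICs: h(0) = 3, h′(0) = 12.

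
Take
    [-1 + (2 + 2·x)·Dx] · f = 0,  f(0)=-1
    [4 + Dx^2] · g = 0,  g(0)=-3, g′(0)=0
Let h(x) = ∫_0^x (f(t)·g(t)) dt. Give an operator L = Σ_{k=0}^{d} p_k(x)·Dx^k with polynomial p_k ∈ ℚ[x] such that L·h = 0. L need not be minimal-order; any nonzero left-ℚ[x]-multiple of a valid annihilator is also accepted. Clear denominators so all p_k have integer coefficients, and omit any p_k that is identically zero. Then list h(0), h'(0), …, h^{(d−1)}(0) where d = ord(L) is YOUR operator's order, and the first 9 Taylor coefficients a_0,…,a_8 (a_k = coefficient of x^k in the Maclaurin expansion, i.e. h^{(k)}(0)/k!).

L = (19 + 32·x + 16·x^2)·Dx + (-4 - 4·x)·Dx^2 + (4 + 8·x + 4·x^2)·Dx^3  (order 3).
h: a_k = 0, 3, 3/4, -17/8, -45/64, 337/640, 181/1536, -5281/107520, -3811/245760, …
ICs: h(0) = 0, h′(0) = 3, h′′(0) = 3/2.

f: a_k = -1, -1/2, 1/8, -1/16, 5/128, -7/256, 21/1024, -33/2048, 429/32768, …
g: a_k = -3, 0, 6, 0, -2, 0, 4/15, 0, -2/105, …
L₀ := L_f ⊗_s L_g (sym. prod.), ord ≤ 2.
∫: right-multiply L₀ by Dx.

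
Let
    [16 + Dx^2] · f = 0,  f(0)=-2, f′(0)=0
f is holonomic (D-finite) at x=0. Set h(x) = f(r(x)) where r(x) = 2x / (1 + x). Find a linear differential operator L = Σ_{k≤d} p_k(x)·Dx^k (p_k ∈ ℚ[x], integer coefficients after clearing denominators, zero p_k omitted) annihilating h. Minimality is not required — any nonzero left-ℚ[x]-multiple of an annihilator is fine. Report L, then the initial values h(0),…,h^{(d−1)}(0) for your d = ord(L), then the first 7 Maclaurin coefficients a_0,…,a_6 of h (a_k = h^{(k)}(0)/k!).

f: a_k = -2, 0, 16, 0, -64/3, 0, 512/45, …
f∘r: x↦r, Dx↦Dx/r' in L_f ⇒ L₀.
L = 64 + (2 + 6·x + 6·x^2 + 2·x^3)·Dx + (1 + 4·x + 6·x^2 + 4·x^3 + x^4)·Dx^2  (order 2).
h: a_k = -2, 0, 64, -128, -448/3, 3328/3, -106432/45, …
ICs: h(0) = -2, h′(0) = 0.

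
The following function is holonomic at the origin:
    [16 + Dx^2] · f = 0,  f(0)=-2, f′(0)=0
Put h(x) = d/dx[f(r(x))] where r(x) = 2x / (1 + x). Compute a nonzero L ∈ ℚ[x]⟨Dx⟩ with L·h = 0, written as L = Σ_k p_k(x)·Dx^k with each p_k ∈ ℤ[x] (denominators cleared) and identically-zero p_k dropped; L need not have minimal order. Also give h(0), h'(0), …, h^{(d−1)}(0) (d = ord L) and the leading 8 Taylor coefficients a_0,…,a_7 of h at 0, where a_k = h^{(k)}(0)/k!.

L = (70 + 12·x + 6·x^2) + (6 + 18·x + 18·x^2 + 6·x^3)·Dx + (1 + 4·x + 6·x^2 + 4·x^3 + x^4)·Dx^2  (order 2).
h: a_k = 0, 128, -384, -1792/3, 16640/3, -212864/15, 72576/5, 7461376/315, …
ICs: h(0) = 0, h′(0) = 128.

f: a_k = -2, 0, 16, 0, -64/3, 0, 512/45, 0, …
L₀ from L_f via x↦r, Dx↦r'^{-1}Dx.
h=h₀': d/dx-closure on L₀ ⇒ L.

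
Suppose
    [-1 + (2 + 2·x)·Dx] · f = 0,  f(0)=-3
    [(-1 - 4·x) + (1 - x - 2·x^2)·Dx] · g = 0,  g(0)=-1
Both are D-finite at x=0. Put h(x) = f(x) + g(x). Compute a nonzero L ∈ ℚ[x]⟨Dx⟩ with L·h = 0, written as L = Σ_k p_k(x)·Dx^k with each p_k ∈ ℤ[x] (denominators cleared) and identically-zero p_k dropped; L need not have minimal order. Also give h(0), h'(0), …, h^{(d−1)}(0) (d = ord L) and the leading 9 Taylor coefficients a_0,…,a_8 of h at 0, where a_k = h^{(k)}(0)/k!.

f: a_k = -3, -3/2, 3/8, -3/16, 15/128, -21/256, 63/1024, -99/2048, 1287/32768, …
g: a_k = -1, -1, -3, -5, -11, -21, -43, -85, -171, …
L₀ := lclm(L_f,L_g); ord L₀ ≤ 1+1.
L = (13 + 26·x + 40·x^2) + (-25 - 69·x - 144·x^2 - 100·x^3)·Dx + (2 + 20·x - 6·x^2 - 64·x^3 - 40·x^4)·Dx^2  (order 2).
h: a_k = -4, -5/2, -21/8, -83/16, -1393/128, -5397/256, -43969/1024, -174179/2048, -5602041/32768, …
ICs: h(0) = -4, h′(0) = -5/2.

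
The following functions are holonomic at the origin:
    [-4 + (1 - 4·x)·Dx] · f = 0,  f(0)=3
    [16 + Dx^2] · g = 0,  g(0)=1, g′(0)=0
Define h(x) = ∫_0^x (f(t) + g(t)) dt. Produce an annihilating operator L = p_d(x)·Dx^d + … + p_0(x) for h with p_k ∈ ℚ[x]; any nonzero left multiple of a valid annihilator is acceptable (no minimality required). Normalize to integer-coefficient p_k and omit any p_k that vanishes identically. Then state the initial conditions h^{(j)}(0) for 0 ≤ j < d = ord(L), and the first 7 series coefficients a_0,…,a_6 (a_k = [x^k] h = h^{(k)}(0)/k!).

f: a_k = 3, 12, 48, 192, 768, 3072, 12288, …
g: a_k = 1, 0, -8, 0, 32/3, 0, -256/45, …
L₀ := lclm(L_f,L_g); ord L₀ ≤ 1+2.
Integrate: L := L₀·Dx.
L = (448 - 512·x + 1024·x^2)·Dx + (-48 + 320·x - 768·x^2 + 1024·x^3)·Dx^2 + (28 - 32·x + 64·x^2)·Dx^3 + (-3 + 20·x - 48·x^2 + 64·x^3)·Dx^4  (order 4).
h: a_k = 0, 4, 6, 40/3, 48, 2336/15, 512, …
ICs: h(0) = 0, h′(0) = 4, h′′(0) = 12, h′′′(0) = 80.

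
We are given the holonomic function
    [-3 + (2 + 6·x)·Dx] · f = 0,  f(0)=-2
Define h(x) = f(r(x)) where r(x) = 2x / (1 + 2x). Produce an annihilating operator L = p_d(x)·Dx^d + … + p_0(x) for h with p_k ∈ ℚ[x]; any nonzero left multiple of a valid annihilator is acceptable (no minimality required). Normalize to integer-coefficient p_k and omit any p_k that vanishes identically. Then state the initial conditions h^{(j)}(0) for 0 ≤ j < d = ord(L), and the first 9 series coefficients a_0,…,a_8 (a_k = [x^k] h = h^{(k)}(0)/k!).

f: a_k = -2, -3, 9/4, -27/8, 405/64, -1701/128, 15309/512, -72171/1024, 2814669/16384, …
f∘r: x↦r, Dx↦Dx/r' in L_f ⇒ L₀.
L = -3 + (1 + 10·x + 16·x^2)·Dx  (order 1).
h: a_k = -2, -6, 21, -87, 1677/4, -9069/4, 106305/8, -658335/8, 33903165/64, …
ICs: h(0) = -2.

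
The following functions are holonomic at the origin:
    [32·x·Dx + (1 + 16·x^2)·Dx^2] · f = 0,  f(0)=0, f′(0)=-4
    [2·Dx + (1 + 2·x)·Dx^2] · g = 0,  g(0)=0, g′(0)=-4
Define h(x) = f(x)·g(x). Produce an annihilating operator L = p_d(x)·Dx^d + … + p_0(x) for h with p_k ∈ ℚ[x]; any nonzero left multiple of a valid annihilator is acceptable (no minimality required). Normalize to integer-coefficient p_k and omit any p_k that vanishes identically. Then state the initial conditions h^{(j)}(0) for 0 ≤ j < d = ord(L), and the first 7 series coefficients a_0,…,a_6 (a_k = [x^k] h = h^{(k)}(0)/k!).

L = (2304 + 8960·x + 114688·x^2 + 552960·x^3 + 983040·x^4 + 851968·x^5 + 1048576·x^7)·Dx + (1032 + 14720·x + 111872·x^2 + 616448·x^3 + 1884160·x^4 + 3047424·x^5 + 2293760·x^6 + 1572864·x^7 + 3670016·x^8)·Dx^2 + (72 + 2512·x + 19968·x^2 + 99072·x^3 + 393216·x^4 + 1019904·x^5 + 1572864·x^6 + 1376256·x^7 + 1572864·x^8 + 2097152·x^9)·Dx^3 + (17 + 132·x + 964·x^2 + 4864·x^3 + 18432·x^4 + 55296·x^5 + 129024·x^6 + 196608·x^7 + 196608·x^8 + 262144·x^9 + 262144·x^10)·Dx^4  (order 4).
h: a_k = 0, 0, 16, -16, -64, 160/3, 34048/45, …
ICs: h(0) = 0, h′(0) = 0, h′′(0) = 32, h′′′(0) = -96.

f: a_k = 0, -4, 0, 64/3, 0, -1024/5, 0, …
g: a_k = 0, -4, 4, -16/3, 8, -64/5, 64/3, …
h₀=f·g: eliminate ⇒ L₀, order ≤ 2·2.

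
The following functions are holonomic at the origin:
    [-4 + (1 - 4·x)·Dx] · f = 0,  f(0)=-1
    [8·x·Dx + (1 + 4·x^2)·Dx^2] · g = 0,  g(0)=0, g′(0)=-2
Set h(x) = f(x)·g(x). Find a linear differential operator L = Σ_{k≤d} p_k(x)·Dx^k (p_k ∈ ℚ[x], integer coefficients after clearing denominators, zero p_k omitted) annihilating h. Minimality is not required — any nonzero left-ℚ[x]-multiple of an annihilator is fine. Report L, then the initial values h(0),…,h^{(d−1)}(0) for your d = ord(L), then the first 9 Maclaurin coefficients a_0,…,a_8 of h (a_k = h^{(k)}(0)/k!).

L = 32·x + (8 - 8·x + 64·x^2)·Dx + (-1 + 4·x - 4·x^2 + 16·x^3)·Dx^2  (order 2).
h: a_k = 0, 2, 8, 88/3, 352/3, 7136/15, 28544/15, 797312/105, 3189248/105, …
ICs: h(0) = 0, h′(0) = 2.

f: a_k = -1, -4, -16, -64, -256, -1024, -4096, -16384, -65536, …
g: a_k = 0, -2, 0, 8/3, 0, -32/5, 0, 128/7, 0, …
Product ⇒ symmetric product L₀, ord ≤ 2.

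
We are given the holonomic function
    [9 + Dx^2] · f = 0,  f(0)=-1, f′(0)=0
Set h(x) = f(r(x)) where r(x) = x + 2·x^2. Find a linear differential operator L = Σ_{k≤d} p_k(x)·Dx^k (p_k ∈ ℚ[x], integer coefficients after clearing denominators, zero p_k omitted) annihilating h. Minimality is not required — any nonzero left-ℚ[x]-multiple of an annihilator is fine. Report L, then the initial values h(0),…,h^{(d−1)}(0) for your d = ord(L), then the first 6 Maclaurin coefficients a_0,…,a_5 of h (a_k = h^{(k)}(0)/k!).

f: a_k = -1, 0, 9/2, 0, -27/8, 0, …
L₀ from L_f via x↦r, Dx↦r'^{-1}Dx.
L = (9 + 108·x + 432·x^2 + 576·x^3) - 4·Dx + (1 + 4·x)·Dx^2  (order 2).
h: a_k = -1, 0, 9/2, 18, 117/8, -27, …
ICs: h(0) = -1, h′(0) = 0.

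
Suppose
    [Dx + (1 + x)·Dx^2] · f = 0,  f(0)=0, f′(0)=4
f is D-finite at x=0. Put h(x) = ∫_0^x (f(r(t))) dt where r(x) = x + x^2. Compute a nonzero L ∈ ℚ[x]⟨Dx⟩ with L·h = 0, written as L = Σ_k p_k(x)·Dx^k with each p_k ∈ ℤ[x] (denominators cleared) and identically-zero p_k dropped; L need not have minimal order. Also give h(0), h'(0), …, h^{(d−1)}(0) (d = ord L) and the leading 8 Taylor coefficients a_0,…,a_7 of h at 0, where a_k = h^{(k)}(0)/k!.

f: a_k = 0, 4, -2, 4/3, -1, 4/5, -2/3, 4/7, …
h₀=f(r): pull back L_f along r ⇒ L₀.
h=∫₀ˣh₀: take L = L₀·Dx.
L = (-1 + 2·x + 2·x^2)·Dx^2 + (1 + 3·x + 3·x^2 + 2·x^3)·Dx^3  (order 3).
h: a_k = 0, 0, 2, 2/3, -2/3, 1/5, 2/15, -4/21, …
ICs: h(0) = 0, h′(0) = 0, h′′(0) = 4.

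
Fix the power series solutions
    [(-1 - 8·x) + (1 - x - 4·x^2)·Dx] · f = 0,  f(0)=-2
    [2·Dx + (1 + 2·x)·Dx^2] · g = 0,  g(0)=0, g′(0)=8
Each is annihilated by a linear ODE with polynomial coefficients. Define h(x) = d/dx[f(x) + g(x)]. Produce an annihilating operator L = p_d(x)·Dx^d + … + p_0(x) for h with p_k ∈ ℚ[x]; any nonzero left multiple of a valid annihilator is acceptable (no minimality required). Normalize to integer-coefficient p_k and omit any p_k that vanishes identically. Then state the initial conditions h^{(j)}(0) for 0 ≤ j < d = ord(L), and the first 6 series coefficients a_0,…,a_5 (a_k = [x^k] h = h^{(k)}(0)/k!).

L = (94 + 644·x + 1664·x^2 + 1920·x^3 + 1536·x^4) + (23 + 324·x + 1448·x^2 + 3072·x^3 + 3904·x^4 + 2560·x^5)·Dx + (-6 - 35·x - 53·x^2 + 98·x^3 + 528·x^4 + 864·x^5 + 512·x^6)·Dx^2  (order 2).
h: a_k = 6, -36, -22, -296, -522, -2428, …
ICs: h(0) = 6, h′(0) = -36.

f: a_k = -2, -2, -10, -18, -58, -130, …
g: a_k = 0, 8, -8, 32/3, -16, 128/5, …
Weyl lclm of L_f,L_g ⇒ L₀ (ord ≤ 3).
h=h₀': d/dx-closure on L₀ ⇒ L.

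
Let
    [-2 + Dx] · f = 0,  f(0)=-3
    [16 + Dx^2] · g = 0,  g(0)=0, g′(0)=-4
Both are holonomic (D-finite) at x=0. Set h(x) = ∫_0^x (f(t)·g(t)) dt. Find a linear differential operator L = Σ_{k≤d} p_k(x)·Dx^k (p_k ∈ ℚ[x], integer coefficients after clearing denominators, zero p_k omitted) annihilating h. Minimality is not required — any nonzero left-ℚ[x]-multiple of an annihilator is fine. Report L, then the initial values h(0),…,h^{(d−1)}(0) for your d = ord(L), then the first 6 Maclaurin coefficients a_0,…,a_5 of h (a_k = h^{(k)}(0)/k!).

f: a_k = -3, -6, -6, -4, -2, -4/5, …
g: a_k = 0, -4, 0, 32/3, 0, -128/15, …
Product ⇒ symmetric product L₀, ord ≤ 2.
∫: right-multiply L₀ by Dx.
L = 20·Dx - 4·Dx^2 + Dx^3  (order 3).
h: a_k = 0, 0, 6, 8, -2, -48/5, …
ICs: h(0) = 0, h′(0) = 0, h′′(0) = 12.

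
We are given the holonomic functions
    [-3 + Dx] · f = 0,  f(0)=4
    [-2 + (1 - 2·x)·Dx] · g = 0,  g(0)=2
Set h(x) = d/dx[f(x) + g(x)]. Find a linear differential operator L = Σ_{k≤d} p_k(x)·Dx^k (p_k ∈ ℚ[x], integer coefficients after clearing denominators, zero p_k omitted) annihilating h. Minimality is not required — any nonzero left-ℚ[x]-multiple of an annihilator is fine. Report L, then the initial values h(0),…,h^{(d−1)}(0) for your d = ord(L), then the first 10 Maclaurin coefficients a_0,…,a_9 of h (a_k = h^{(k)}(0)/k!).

f: a_k = 4, 12, 18, 18, 27/2, 81/10, 81/20, 243/140, 729/1120, 243/1120, …
g: a_k = 2, 4, 8, 16, 32, 64, 128, 256, 512, 1024, …
h₀=f+g: left-lcm gives L₀, ord ≤ 2.
h₀' ⇒ L via d/dx closure of L₀.
L = (36 + 72·x) + (-15 - 36·x + 36·x^2)·Dx + (1 + 4·x - 12·x^2)·Dx^2  (order 2).
h: a_k = 16, 52, 102, 182, 721/2, 7923/10, 36083/20, 574169/140, 10324107/1120, 22938329/1120, …
ICs: h(0) = 16, h′(0) = 52.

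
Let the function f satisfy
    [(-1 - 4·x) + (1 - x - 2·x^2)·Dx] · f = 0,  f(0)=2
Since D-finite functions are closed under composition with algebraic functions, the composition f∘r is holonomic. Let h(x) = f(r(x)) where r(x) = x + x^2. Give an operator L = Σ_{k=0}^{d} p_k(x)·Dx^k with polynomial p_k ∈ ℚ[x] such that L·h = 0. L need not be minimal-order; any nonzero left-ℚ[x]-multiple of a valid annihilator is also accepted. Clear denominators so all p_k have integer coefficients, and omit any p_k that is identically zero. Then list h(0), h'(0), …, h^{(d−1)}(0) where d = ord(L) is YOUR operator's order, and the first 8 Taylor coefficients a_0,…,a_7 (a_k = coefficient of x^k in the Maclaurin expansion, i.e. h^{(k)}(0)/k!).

f: a_k = 2, 2, 6, 10, 22, 42, 86, 170, …
Substitute x→r, Dx→(1/r')Dx; clear ⇒ L₀.
L = (1 + 6·x + 12·x^2 + 8·x^3) + (-1 + x + 3·x^2 + 4·x^3 + 2·x^4)·Dx  (order 1).
h: a_k = 2, 2, 8, 22, 58, 160, 438, 1194, …
ICs: h(0) = 2.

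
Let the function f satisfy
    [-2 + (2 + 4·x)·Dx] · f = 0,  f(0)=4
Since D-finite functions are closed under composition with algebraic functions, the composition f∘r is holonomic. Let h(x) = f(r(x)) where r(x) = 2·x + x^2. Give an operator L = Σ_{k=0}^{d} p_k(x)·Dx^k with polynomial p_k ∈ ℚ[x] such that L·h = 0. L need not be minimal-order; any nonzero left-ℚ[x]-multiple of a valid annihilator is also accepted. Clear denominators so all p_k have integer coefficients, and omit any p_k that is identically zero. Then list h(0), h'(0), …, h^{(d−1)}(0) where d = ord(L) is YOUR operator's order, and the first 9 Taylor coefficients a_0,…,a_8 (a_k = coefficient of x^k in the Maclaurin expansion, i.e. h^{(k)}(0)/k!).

L = (-2 - 2·x) + (1 + 4·x + 2·x^2)·Dx  (order 1).
h: a_k = 4, 8, -4, 8, -18, 44, -114, 308, -1717/2, …
ICs: h(0) = 4.

f: a_k = 4, 4, -2, 2, -5/2, 7/2, -21/4, 33/4, -429/32, …
Substitute x→r, Dx→(1/r')Dx; clear ⇒ L₀.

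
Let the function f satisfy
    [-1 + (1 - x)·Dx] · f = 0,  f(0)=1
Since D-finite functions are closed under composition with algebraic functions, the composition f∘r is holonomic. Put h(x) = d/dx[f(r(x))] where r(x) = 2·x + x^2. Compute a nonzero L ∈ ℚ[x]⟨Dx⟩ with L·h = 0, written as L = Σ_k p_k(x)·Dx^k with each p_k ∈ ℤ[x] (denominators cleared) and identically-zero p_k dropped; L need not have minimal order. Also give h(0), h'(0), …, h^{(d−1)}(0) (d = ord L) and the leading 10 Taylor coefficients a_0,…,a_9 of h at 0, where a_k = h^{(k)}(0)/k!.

L = (5 + 6·x + 3·x^2) + (-1 + x + 3·x^2 + x^3)·Dx  (order 1).
h: a_k = 2, 10, 36, 116, 350, 1014, 2856, 7880, 21402, 57410, …
ICs: h(0) = 2.

f: a_k = 1, 1, 1, 1, 1, 1, 1, 1, 1, 1, …
Substitute x→r, Dx→(1/r')Dx; clear ⇒ L₀.
Differentiate: ansatz ord ≤ ord L₀ ⇒ L.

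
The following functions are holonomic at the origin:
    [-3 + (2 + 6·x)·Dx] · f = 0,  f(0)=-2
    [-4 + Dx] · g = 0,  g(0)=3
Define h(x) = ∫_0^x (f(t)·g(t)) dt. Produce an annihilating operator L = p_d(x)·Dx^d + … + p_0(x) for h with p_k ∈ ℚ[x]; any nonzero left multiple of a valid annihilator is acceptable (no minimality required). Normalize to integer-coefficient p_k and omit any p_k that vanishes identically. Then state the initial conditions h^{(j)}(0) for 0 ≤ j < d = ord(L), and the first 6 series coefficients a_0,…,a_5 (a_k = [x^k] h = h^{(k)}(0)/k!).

L = (-11 - 24·x)·Dx + (2 + 6·x)·Dx^2  (order 2).
h: a_k = 0, -6, -33/2, -103/4, -953/32, -8161/320, …
ICs: h(0) = 0, h′(0) = -6.

f: a_k = -2, -3, 9/4, -27/8, 405/64, -1701/128, …
g: a_k = 3, 12, 24, 32, 32, 128/5, …
f·g: L₀ = L_f ⊗_s L_g, ord ≤ 1·1.
∫: right-multiply L₀ by Dx.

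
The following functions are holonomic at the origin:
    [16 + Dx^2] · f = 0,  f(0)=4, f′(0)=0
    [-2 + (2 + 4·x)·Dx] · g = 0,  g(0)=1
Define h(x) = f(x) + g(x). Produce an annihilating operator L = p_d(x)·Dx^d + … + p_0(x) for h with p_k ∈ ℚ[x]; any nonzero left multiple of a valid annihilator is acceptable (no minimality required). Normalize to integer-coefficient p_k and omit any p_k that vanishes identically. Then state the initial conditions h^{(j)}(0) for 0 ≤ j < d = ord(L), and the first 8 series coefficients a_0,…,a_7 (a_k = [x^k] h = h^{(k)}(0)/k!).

f: a_k = 4, 0, -32, 0, 128/3, 0, -1024/45, 0, …
g: a_k = 1, 1, -1/2, 1/2, -5/8, 7/8, -21/16, 33/16, …
Sum ⇒ L₀ = lclm(L_f,L_g) in ℚ(x)⟨Dx⟩.
L = (-304 - 1024·x - 1024·x^2) + (240 + 1504·x + 3072·x^2 + 2048·x^3)·Dx + (-19 - 64·x - 64·x^2)·Dx^2 + (15 + 94·x + 192·x^2 + 128·x^3)·Dx^3  (order 3).
h: a_k = 5, 1, -65/2, 1/2, 1009/24, 7/8, -17329/720, 33/16, …
ICs: h(0) = 5, h′(0) = 1, h′′(0) = -65.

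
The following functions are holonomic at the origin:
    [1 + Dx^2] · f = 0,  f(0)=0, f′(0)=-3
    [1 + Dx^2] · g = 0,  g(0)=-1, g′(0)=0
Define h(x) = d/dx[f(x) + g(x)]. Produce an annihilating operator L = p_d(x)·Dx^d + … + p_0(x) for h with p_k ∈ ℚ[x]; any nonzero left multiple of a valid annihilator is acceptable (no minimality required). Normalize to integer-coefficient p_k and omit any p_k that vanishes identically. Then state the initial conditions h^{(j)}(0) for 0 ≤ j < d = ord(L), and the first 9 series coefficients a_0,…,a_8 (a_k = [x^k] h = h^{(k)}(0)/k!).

f: a_k = 0, -3, 0, 1/2, 0, -1/40, 0, 1/1680, 0, …
g: a_k = -1, 0, 1/2, 0, -1/24, 0, 1/720, 0, -1/40320, …
h₀=f+g: left-lcm gives L₀, ord ≤ 4.
h₀' ⇒ L via d/dx closure of L₀.
L = 1 + Dx^2  (order 2).
h: a_k = -3, 1, 3/2, -1/6, -1/8, 1/120, 1/240, -1/5040, -1/13440, …
ICs: h(0) = -3, h′(0) = 1.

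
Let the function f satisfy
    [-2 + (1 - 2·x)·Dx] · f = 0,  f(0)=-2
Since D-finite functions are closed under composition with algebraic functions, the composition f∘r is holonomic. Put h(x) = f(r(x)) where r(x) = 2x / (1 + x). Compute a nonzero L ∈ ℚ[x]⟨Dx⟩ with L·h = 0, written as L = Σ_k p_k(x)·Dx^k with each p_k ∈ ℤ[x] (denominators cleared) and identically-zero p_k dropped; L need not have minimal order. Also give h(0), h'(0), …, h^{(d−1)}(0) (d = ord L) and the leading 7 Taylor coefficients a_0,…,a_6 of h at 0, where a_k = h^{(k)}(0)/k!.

L = 4 + (-1 + 2·x + 3·x^2)·Dx  (order 1).
h: a_k = -2, -8, -24, -72, -216, -648, -1944, …
ICs: h(0) = -2.

f: a_k = -2, -4, -8, -16, -32, -64, -128, …
Change of var in L_f (x↦r) gives L₀.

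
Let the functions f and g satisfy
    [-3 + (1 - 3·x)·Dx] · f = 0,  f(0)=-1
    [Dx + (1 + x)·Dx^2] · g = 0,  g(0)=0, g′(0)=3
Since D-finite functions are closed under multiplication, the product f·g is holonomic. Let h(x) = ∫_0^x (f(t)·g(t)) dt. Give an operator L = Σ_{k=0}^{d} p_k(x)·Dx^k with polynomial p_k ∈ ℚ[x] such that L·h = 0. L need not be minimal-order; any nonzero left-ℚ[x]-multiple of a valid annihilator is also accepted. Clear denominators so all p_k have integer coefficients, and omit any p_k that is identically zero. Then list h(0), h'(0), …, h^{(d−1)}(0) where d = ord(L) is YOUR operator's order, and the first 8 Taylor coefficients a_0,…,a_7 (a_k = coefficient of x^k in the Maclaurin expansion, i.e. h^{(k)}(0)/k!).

f: a_k = -1, -3, -9, -27, -81, -243, -729, -2187, …
g: a_k = 0, 3, -3/2, 1, -3/4, 3/5, -1/2, 3/7, …
f·g: L₀ = L_f ⊗_s L_g, ord ≤ 1·2.
h=∫h₀ ⇒ L = L₀·Dx.
L = 3·Dx + (5 + 9·x)·Dx^2 + (-1 + 2·x + 3·x^2)·Dx^3  (order 3).
h: a_k = 0, 0, -3/2, -5/2, -47/8, -279/20, -1399/40, -12581/140, …
ICs: h(0) = 0, h′(0) = 0, h′′(0) = -3.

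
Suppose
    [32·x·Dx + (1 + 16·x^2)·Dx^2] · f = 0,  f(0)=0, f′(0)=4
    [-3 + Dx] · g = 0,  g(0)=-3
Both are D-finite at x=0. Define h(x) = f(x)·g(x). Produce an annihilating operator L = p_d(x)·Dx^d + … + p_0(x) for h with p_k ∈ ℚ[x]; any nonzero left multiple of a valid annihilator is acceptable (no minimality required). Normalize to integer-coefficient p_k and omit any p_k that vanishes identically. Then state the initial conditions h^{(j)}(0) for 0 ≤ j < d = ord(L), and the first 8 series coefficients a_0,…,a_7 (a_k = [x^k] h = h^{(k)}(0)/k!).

L = (9 - 96·x + 144·x^2) + (-6 + 32·x - 96·x^2)·Dx + (1 + 16·x^2)·Dx^2  (order 2).
h: a_k = 0, -12, -36, 10, 138, -3669/10, -3159/2, 624507/140, …
ICs: h(0) = 0, h′(0) = -12.

f: a_k = 0, 4, 0, -64/3, 0, 1024/5, 0, -16384/7, …
g: a_k = -3, -9, -27/2, -27/2, -81/8, -243/40, -243/80, -729/560, …
Product ⇒ symmetric product L₀, ord ≤ 2.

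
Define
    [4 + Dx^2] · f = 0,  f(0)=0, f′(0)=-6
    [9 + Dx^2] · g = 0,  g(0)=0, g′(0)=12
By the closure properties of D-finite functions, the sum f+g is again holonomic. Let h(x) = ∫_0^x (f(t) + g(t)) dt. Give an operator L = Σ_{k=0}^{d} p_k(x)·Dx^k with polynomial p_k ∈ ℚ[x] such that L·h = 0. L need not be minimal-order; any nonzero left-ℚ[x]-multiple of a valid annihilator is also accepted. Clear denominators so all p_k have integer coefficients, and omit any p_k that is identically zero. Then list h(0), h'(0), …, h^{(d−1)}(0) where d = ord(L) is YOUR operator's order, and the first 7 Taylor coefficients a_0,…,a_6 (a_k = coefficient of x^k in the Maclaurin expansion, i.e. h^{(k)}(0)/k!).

f: a_k = 0, -6, 0, 4, 0, -4/5, 0, …
g: a_k = 0, 12, 0, -18, 0, 81/10, 0, …
Sum ⇒ L₀ = lclm(L_f,L_g) in ℚ(x)⟨Dx⟩.
h=∫₀ˣh₀: take L = L₀·Dx.
L = 36·Dx + 13·Dx^3 + Dx^5  (order 5).
h: a_k = 0, 0, 3, 0, -7/2, 0, 73/60, …
ICs: h(0) = 0, h′(0) = 0, h′′(0) = 6, h′′′(0) = 0, h′′′′(0) = -84.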